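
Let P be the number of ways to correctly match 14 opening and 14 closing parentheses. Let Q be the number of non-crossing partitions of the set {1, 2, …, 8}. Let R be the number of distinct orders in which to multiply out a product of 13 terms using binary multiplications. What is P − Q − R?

A balanced arrangement of 14 bracket pairs is a Dyck word of semilength 14, so the count is C_14. So P = C_14 = 2674440.
Non-crossing partitions of an n-element set are counted by C_n; here n = 8. So Q = C_8 = 1430.
Bracketing 13 factors into binary products is counted by C_{13−1} = C_12. So R = C_12 = 208012.
P − Q − R = 2674440 − 1430 − 208012 = 2464998.

2464998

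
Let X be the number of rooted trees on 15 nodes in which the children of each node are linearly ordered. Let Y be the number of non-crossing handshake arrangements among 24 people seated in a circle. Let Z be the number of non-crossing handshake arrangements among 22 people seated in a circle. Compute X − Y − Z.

A rooted plane tree on 15 nodes has 14 edges, and such trees are counted by C_14. So X = C_14 = 2674440.
Non-crossing handshake pairings of 2n people are counted by C_n; 24 people gives n = 12. So Y = C_12 = 208012.
With 22 = 2·11 people, non-crossing handshake pairings are non-crossing perfect matchings on a circle, counted by C_11. So Z = C_11 = 58786.
X − Y − Z = 2674440 − 208012 − 58786 = 2407642.

2407642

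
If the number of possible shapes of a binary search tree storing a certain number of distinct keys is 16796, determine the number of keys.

10

Binary search tree shapes on n keys are counted by C_n; 16796 = C_10.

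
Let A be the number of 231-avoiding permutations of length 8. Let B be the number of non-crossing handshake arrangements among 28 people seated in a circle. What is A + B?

2675870

Permutations of [n] avoiding any single length-3 pattern are counted by C_n; here n = 8. So A = C_8 = 1430.
With 28 = 2·14 people, non-crossing handshake pairings are non-crossing perfect matchings on a circle, counted by C_14. So B = C_14 = 2674440.
A + B = 1430 + 2674440 = 2675870.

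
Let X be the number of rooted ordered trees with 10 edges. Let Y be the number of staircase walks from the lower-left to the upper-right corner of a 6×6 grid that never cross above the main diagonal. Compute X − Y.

Rooted ordered trees with n edges are counted by C_n; here n = 10. So X = C_10 = 16796.
Sub-diagonal monotone paths from (0,0) to (6,6) biject with Dyck paths of semilength 6, giving C_6. So Y = C_6 = 132.
X − Y = 16796 − 132 = 16664.

16664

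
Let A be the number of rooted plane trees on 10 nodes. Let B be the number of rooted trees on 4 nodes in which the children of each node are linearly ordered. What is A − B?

Rooted ordered (plane) trees on m nodes have m−1 edges and are counted by C_{m−1}; m = 10 gives C_9. So A = C_9 = 4862.
A rooted plane tree on 4 nodes has 3 edges, and such trees are counted by C_3. So B = C_3 = 5.
A − B = 4862 − 5 = 4857.

4857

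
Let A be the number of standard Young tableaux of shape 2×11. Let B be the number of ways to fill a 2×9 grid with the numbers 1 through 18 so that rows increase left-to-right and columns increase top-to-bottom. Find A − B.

53924

By the hook-length formula (or a Dyck-path bijection), SYT of shape 2×11 number C_11. So A = C_11 = 58786.
Standard Young tableaux of shape 2×n are counted by C_n; here n = 9. So B = C_9 = 4862.
A − B = 58786 − 4862 = 53924.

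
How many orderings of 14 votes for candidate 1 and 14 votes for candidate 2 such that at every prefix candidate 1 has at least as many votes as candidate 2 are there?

2674440

Ballot sequences with n votes each where one side never trails are Dyck words, counted by C_n; here n = 14.
C_14 = C(28,14)/15 = 40116600/15 = 2674440.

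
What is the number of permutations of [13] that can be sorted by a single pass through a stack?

By Knuth's characterisation, the stack-sortable permutations of length 13 are the 231-avoiders, numbering C_13.
C_13 = C(26,13)/14 = 10400600/14 = 742900.

742900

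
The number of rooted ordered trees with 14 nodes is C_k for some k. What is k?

13

A rooted plane tree on 14 nodes has 13 edges, and such trees are counted by C_13.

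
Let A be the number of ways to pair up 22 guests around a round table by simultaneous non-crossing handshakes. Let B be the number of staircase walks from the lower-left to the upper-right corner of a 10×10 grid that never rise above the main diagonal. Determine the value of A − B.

41990

With 22 = 2·11 people, non-crossing handshake pairings are non-crossing perfect matchings on a circle, counted by C_11. So A = C_11 = 58786.
Sub-diagonal monotone paths from (0,0) to (10,10) biject with Dyck paths of semilength 10, giving C_10. So B = C_10 = 16796.
A − B = 58786 − 16796 = 41990.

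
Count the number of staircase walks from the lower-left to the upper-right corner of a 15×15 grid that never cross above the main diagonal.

9694845

Sub-diagonal monotone paths from (0,0) to (15,15) biject with Dyck paths of semilength 15, giving C_15.
C_15 = C_14 · 2(2·14+1)/(14+2) = 2674440 · 58/16 = 9694845.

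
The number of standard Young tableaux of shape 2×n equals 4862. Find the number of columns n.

Standard Young tableaux of shape 2×n are counted by C_n, and C_9 = 4862.

9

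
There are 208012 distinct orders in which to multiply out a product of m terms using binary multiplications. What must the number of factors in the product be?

13

Parenthesizations of m factors are counted by C_{m−1}; 208012 = C_12.
So the index is 12, and the number of factors is 12 + 1 = 13.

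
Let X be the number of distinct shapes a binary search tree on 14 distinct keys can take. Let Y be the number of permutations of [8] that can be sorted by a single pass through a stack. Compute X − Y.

Binary trees (left/right distinguished) on n nodes are counted by C_n; here n = 14. So X = C_14 = 2674440.
By Knuth's characterisation, the stack-sortable permutations of length 8 are the 231-avoiders, numbering C_8. So Y = C_8 = 1430.
X − Y = 2674440 − 1430 = 2673010.

2673010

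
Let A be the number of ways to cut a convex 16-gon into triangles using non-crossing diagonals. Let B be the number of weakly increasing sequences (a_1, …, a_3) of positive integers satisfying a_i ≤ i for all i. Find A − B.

The number of triangulations of a 16-gon is the Catalan number C_14 (index = sides − 2). So A = C_14 = 2674440.
Such sub-staircase sequences of length n are counted by C_n; here n = 3. So B = C_3 = 5.
A − B = 2674440 − 5 = 2674435.

2674435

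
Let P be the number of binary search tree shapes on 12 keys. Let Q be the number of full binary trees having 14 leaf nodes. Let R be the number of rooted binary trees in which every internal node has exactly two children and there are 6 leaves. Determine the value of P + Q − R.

There are C_n binary search tree shapes on n keys; with n = 12 that is C_12. So P = C_12 = 208012.
A full binary tree with L leaves has L−1 internal nodes and is counted by C_{L−1}; L = 14 gives C_13. So Q = C_13 = 742900.
A full binary tree with L leaves has L−1 internal nodes and is counted by C_{L−1}; L = 6 gives C_5. So R = C_5 = 42.
P + Q − R = 208012 + 742900 − 42 = 950870.

950870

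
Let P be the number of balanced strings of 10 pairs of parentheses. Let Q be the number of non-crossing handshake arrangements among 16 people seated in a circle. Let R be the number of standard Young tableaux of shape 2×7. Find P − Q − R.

Balanced strings of n pairs of brackets are counted by C_n; here n = 10. So P = C_10 = 16796.
With 16 = 2·8 people, non-crossing handshake pairings are non-crossing perfect matchings on a circle, counted by C_8. So Q = C_8 = 1430.
By the hook-length formula (or a Dyck-path bijection), SYT of shape 2×7 number C_7. So R = C_7 = 429.
P − Q − R = 16796 − 1430 − 429 = 14937.

14937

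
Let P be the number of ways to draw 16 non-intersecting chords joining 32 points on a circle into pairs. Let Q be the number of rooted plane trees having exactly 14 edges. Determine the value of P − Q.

Non-crossing perfect matchings of 2n points on a circle are counted by C_n; with 32 points, n = 16. So P = C_16 = 35357670.
Rooted ordered trees with n edges are counted by C_n; here n = 14. So Q = C_14 = 2674440.
P − Q = 35357670 − 2674440 = 32683230.

32683230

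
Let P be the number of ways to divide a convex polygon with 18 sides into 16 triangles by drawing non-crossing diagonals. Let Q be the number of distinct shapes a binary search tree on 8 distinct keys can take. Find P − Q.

35356240

A convex 18-gon is triangulated into 16 triangles, and the number of such triangulations is the Catalan number C_{18−2} = C_16. So P = C_16 = 35357670.
Binary trees (left/right distinguished) on n nodes are counted by C_n; here n = 8. So Q = C_8 = 1430.
P − Q = 35357670 − 1430 = 35356240.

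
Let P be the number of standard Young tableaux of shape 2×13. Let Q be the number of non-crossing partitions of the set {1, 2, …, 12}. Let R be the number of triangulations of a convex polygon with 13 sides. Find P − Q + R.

593674

By the hook-length formula (or a Dyck-path bijection), SYT of shape 2×13 number C_13. So P = C_13 = 742900.
Non-crossing partitions of an n-element set are counted by C_n; here n = 12. So Q = C_12 = 208012.
A convex 13-gon is triangulated into 11 triangles, and the number of such triangulations is the Catalan number C_{13−2} = C_11. So R = C_11 = 58786.
P − Q + R = 742900 − 208012 + 58786 = 593674.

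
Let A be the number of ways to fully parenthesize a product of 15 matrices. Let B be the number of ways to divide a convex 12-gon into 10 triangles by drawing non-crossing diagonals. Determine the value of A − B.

2657644

Parenthesizations of m factors correspond to full binary trees with m leaves, counted by C_{m−1}; m = 15 gives C_14. So A = C_14 = 2674440.
The number of triangulations of a 12-gon is the Catalan number C_10 (index = sides − 2). So B = C_10 = 16796.
A − B = 2674440 − 16796 = 2657644.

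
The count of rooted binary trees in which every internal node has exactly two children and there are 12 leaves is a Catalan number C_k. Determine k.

Full binary trees with 12 leaves have 12−1 = 11 internal nodes, so there are C_11 of them.

11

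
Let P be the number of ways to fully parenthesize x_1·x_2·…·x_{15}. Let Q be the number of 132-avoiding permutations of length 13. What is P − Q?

1931540

Ways to associate a product of 15 factors correspond to binary trees on 15 leaves, so the count is C_14. So P = C_14 = 2674440.
For any fixed pattern of length 3, the pattern-avoiding permutations of [13] number C_13. So Q = C_13 = 742900.
P − Q = 2674440 − 742900 = 1931540.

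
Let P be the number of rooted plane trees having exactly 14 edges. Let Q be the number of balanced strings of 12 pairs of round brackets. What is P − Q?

2466428

Rooted ordered trees with n edges are counted by C_n; here n = 14. So P = C_14 = 2674440.
Balanced strings of n pairs of brackets are counted by C_n; here n = 12. So Q = C_12 = 208012.
P − Q = 2674440 − 208012 = 2466428.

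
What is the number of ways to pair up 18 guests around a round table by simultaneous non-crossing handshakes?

Non-crossing handshake pairings of 2n people are counted by C_n; 18 people gives n = 9.
C_9 = C(18,9)/10 = 48620/10 = 4862.

4862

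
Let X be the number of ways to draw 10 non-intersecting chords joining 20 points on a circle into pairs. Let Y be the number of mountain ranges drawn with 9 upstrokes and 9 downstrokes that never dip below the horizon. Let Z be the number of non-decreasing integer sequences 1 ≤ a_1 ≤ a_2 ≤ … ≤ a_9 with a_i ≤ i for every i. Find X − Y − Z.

Pairing 20 circle points by 10 non-crossing chords gives C_10 matchings. So X = C_10 = 16796.
A Dyck path with 9 up-steps and 9 down-steps has semilength 9, so there are C_9 of them. So Y = C_9 = 4862.
Weakly increasing sequences with a_i ≤ i biject with Dyck paths of semilength 9, so there are C_9. So Z = C_9 = 4862.
X − Y − Z = 16796 − 4862 − 4862 = 7072.

7072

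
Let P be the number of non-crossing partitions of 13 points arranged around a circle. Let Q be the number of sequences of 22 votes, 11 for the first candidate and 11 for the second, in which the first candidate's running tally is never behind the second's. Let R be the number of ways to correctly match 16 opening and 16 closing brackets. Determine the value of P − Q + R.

36041784

Non-crossing partitions of an n-element set are counted by C_n; here n = 13. So P = C_13 = 742900.
Ballot sequences with n votes each where one side never trails are Dyck words, counted by C_n; here n = 11. So Q = C_11 = 58786.
A balanced arrangement of 16 bracket pairs is a Dyck word of semilength 16, so the count is C_16. So R = C_16 = 35357670.
P − Q + R = 742900 − 58786 + 35357670 = 36041784.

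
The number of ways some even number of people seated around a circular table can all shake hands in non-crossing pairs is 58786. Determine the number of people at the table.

22

Non-crossing handshake pairings of 2n people are counted by C_n. Since C_11 = 58786, the index is 11.
So n = 11, and there are 2n = 22 people.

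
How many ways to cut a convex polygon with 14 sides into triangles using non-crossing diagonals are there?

A convex 14-gon is triangulated into 12 triangles, and the number of such triangulations is the Catalan number C_{14−2} = C_12.
C_12 = 208012.

208012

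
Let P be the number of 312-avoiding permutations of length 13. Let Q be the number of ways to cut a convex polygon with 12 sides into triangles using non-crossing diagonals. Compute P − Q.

726104

Permutations of [n] avoiding any single length-3 pattern are counted by C_n; here n = 13. So P = C_13 = 742900.
A convex 12-gon is triangulated into 10 triangles, and the number of such triangulations is the Catalan number C_{12−2} = C_10. So Q = C_10 = 16796.
P − Q = 742900 − 16796 = 726104.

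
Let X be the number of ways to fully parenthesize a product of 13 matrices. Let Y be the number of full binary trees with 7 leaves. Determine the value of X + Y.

Parenthesizations of m factors correspond to full binary trees with m leaves, counted by C_{m−1}; m = 13 gives C_12. So X = C_12 = 208012.
Full binary trees with 7 leaves have 7−1 = 6 internal nodes, so there are C_6 of them. So Y = C_6 = 132.
X + Y = 208012 + 132 = 208144.

208144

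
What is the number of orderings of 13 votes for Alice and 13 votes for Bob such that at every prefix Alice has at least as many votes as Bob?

742900

Ballot sequences with n votes each where one side never trails are Dyck words, counted by C_n; here n = 13.
C_13 = C_12 · 2(2·12+1)/(12+2) = 208012 · 50/14 = 742900.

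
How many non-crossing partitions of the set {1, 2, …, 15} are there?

9694845

The non-crossing partitions of [15] form a lattice of size C_15.
C_15 = C_14 · 2(2·14+1)/(14+2) = 2674440 · 58/16 = 9694845.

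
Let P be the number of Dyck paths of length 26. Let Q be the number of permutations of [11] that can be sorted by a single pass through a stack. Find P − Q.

A Dyck path with 13 up-steps and 13 down-steps has semilength 13, so there are C_13 of them. So P = C_13 = 742900.
By Knuth's characterisation, the stack-sortable permutations of length 11 are the 231-avoiders, numbering C_11. So Q = C_11 = 58786.
P − Q = 742900 − 58786 = 684114.

684114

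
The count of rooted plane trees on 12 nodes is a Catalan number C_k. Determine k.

Rooted ordered (plane) trees on m nodes have m−1 edges and are counted by C_{m−1}; m = 12 gives C_11.

11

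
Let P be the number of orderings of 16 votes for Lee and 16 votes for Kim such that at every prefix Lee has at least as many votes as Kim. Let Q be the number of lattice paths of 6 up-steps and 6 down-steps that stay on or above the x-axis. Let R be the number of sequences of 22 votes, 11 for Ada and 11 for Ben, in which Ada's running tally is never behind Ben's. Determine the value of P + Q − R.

Reading a vote for the leader as '(' and for the other as ')' turns such a sequence into a balanced string of 16 pairs, so the count is C_16. So P = C_16 = 35357670.
Paths of 6 up- and 6 down-steps that never dip below the axis are Dyck paths; their count is C_6. So Q = C_6 = 132.
Ballot sequences with n votes each where one side never trails are Dyck words, counted by C_n; here n = 11. So R = C_11 = 58786.
P + Q − R = 35357670 + 132 − 58786 = 35299016.

35299016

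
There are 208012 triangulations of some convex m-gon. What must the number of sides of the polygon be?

Triangulations of a convex m-gon are counted by C_{m−2}. Since C_12 = 208012, the index is 12.
So m − 2 = 12, giving m = 14 sides.

14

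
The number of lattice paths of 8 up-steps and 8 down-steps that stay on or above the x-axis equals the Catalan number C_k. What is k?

8

A Dyck path with 8 up-steps and 8 down-steps has semilength 8, so there are C_8 of them.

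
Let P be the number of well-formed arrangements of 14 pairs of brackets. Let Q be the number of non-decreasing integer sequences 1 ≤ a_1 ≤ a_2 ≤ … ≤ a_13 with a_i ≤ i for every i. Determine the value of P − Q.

A balanced arrangement of 14 bracket pairs is a Dyck word of semilength 14, so the count is C_14. So P = C_14 = 2674440.
Such sub-staircase sequences of length n are counted by C_n; here n = 13. So Q = C_13 = 742900.
P − Q = 2674440 − 742900 = 1931540.

1931540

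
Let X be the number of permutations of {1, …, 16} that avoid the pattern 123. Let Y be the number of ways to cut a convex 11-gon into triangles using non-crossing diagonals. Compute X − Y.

For any fixed pattern of length 3, the pattern-avoiding permutations of [16] number C_16. So X = C_16 = 35357670.
The number of triangulations of an 11-gon is the Catalan number C_9 (index = sides − 2). So Y = C_9 = 4862.
X − Y = 35357670 − 4862 = 35352808.

35352808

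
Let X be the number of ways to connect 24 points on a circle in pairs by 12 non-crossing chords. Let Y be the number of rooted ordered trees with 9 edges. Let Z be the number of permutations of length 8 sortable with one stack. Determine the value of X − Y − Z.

201720

Pairing 24 circle points by 12 non-crossing chords gives C_12 matchings. So X = C_12 = 208012.
Rooted ordered trees with n edges are counted by C_n; here n = 9. So Y = C_9 = 4862.
By Knuth's characterisation, the stack-sortable permutations of length 8 are the 231-avoiders, numbering C_8. So Z = C_8 = 1430.
X − Y − Z = 208012 − 4862 − 1430 = 201720.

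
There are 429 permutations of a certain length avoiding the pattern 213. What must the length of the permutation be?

7

Permutations of [n] avoiding a fixed length-3 pattern are counted by C_n. The Catalan number equal to 429 is C_7.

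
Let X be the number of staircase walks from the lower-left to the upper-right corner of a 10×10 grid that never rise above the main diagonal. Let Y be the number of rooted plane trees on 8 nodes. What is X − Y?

Sub-diagonal monotone paths from (0,0) to (10,10) biject with Dyck paths of semilength 10, giving C_10. So X = C_10 = 16796.
Rooted ordered (plane) trees on m nodes have m−1 edges and are counted by C_{m−1}; m = 8 gives C_7. So Y = C_7 = 429.
X − Y = 16796 − 429 = 16367.

16367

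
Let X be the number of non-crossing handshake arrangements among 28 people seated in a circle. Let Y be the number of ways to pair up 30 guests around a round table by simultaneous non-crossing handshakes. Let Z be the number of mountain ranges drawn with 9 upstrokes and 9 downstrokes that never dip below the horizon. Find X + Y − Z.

With 28 = 2·14 people, non-crossing handshake pairings are non-crossing perfect matchings on a circle, counted by C_14. So X = C_14 = 2674440.
Non-crossing handshake pairings of 2n people are counted by C_n; 30 people gives n = 15. So Y = C_15 = 9694845.
Dyck paths of semilength n (length 2n) are counted by C_n; here n = 9. So Z = C_9 = 4862.
X + Y − Z = 2674440 + 9694845 − 4862 = 12364423.

12364423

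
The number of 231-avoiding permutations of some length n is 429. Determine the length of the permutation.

Permutations of [n] avoiding a fixed length-3 pattern are counted by C_n, and C_7 = 429.

7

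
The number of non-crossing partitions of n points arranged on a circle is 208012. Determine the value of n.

Non-crossing partitions of [n] are counted by C_n, and C_12 = 208012.

12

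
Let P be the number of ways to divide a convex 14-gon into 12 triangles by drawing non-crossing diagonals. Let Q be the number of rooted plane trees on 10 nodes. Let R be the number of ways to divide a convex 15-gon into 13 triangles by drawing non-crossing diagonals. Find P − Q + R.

946050

Triangulations of a convex m-gon are counted by C_{m−2}; with m = 14 this is C_12. So P = C_12 = 208012.
Rooted ordered (plane) trees on m nodes have m−1 edges and are counted by C_{m−1}; m = 10 gives C_9. So Q = C_9 = 4862.
Triangulations of a convex m-gon are counted by C_{m−2}; with m = 15 this is C_13. So R = C_13 = 742900.
P − Q + R = 208012 − 4862 + 742900 = 946050.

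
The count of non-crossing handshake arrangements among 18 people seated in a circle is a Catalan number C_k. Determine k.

Non-crossing handshake pairings of 2n people are counted by C_n; 18 people gives n = 9.

9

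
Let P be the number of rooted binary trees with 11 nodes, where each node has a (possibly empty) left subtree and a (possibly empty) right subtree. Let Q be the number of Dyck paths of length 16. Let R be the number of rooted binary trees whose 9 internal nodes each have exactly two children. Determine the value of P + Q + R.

65078

Rooted binary trees with 11 nodes (each child slot possibly empty) number C_11. So P = C_11 = 58786.
A Dyck path with 8 up-steps and 8 down-steps has semilength 8, so there are C_8 of them. So Q = C_8 = 1430.
The number of full binary trees on 9 internal nodes is the Catalan number C_9. So R = C_9 = 4862.
P + Q + R = 58786 + 1430 + 4862 = 65078.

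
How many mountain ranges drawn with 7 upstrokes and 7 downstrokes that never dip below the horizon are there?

429

Dyck paths of semilength n (length 2n) are counted by C_n; here n = 7.
C_7 = C_6 · 2(2·6+1)/(6+2) = 132 · 26/8 = 429.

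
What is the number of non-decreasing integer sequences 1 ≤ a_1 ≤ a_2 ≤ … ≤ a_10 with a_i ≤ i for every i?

16796

Weakly increasing sequences with a_i ≤ i biject with Dyck paths of semilength 10, so there are C_10.
C_10 = C_9 · 2(2·9+1)/(9+2) = 4862 · 38/11 = 16796.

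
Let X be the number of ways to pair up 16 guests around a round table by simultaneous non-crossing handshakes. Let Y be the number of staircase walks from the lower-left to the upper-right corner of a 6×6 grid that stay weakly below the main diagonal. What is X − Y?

1298

Non-crossing handshake pairings of 2n people are counted by C_n; 16 people gives n = 8. So X = C_8 = 1430.
Monotone paths in an n×n grid that stay weakly below the diagonal are counted by C_n; here n = 6. So Y = C_6 = 132.
X − Y = 1430 − 132 = 1298.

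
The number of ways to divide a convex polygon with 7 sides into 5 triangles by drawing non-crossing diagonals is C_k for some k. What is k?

5

Triangulations of a convex m-gon are counted by C_{m−2}; with m = 7 this is C_5.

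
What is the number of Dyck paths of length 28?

Dyck paths of semilength n (length 2n) are counted by C_n; here n = 14.
C_14 = C(28,14)/15 = 40116600/15 = 2674440.

2674440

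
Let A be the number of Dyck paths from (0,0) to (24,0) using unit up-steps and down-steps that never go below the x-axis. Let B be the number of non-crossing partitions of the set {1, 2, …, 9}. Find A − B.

Dyck paths of semilength n (length 2n) are counted by C_n; here n = 12. So A = C_12 = 208012.
The non-crossing partitions of [9] form a lattice of size C_9. So B = C_9 = 4862.
A − B = 208012 − 4862 = 203150.

203150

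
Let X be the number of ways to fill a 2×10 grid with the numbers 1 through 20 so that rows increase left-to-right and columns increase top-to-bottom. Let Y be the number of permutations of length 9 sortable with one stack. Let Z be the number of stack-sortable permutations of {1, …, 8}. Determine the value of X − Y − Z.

By the hook-length formula (or a Dyck-path bijection), SYT of shape 2×10 number C_10. So X = C_10 = 16796.
By Knuth's characterisation, the stack-sortable permutations of length 9 are the 231-avoiders, numbering C_9. So Y = C_9 = 4862.
By Knuth's characterisation, the stack-sortable permutations of length 8 are the 231-avoiders, numbering C_8. So Z = C_8 = 1430.
X − Y − Z = 16796 − 4862 − 1430 = 10504.

10504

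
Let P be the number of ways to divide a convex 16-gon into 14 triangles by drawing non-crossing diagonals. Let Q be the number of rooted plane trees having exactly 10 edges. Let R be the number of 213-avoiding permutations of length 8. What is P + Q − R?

2689806

Triangulations of a convex m-gon are counted by C_{m−2}; with m = 16 this is C_14. So P = C_14 = 2674440.
Rooted ordered trees with n edges are counted by C_n; here n = 10. So Q = C_10 = 16796.
For any fixed pattern of length 3, the pattern-avoiding permutations of [8] number C_8. So R = C_8 = 1430.
P + Q − R = 2674440 + 16796 − 1430 = 2689806.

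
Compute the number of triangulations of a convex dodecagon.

Triangulations of a convex m-gon are counted by C_{m−2}; with m = 12 this is C_10.
C_10 = C(20,10)/11 = 184756/11 = 16796.

16796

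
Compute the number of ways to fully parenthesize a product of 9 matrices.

1430

Bracketing 9 factors into binary products is counted by C_{9−1} = C_8.
C_8 = 1430.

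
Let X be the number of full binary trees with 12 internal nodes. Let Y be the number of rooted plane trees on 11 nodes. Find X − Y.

191216

The number of full binary trees on 12 internal nodes is the Catalan number C_12. So X = C_12 = 208012.
Rooted ordered (plane) trees on m nodes have m−1 edges and are counted by C_{m−1}; m = 11 gives C_10. So Y = C_10 = 16796.
X − Y = 208012 − 16796 = 191216.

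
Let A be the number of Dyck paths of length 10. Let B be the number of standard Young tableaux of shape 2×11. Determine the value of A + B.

A Dyck path with 5 up-steps and 5 down-steps has semilength 5, so there are C_5 of them. So A = C_5 = 42.
By the hook-length formula (or a Dyck-path bijection), SYT of shape 2×11 number C_11. So B = C_11 = 58786.
A + B = 42 + 58786 = 58828.

58828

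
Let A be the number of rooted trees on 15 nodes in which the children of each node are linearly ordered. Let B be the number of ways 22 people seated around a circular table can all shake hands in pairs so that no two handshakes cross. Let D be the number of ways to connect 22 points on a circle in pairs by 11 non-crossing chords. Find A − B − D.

A rooted plane tree on 15 nodes has 14 edges, and such trees are counted by C_14. So A = C_14 = 2674440.
With 22 = 2·11 people, non-crossing handshake pairings are non-crossing perfect matchings on a circle, counted by C_11. So B = C_11 = 58786.
Non-crossing perfect matchings of 2n points on a circle are counted by C_n; with 22 points, n = 11. So D = C_11 = 58786.
A − B − D = 2674440 − 58786 − 58786 = 2556868.

2556868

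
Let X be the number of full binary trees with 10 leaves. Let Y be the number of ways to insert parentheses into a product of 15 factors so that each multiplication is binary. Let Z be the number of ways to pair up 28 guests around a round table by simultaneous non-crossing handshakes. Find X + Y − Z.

A full binary tree with L leaves has L−1 internal nodes and is counted by C_{L−1}; L = 10 gives C_9. So X = C_9 = 4862.
Bracketing 15 factors into binary products is counted by C_{15−1} = C_14. So Y = C_14 = 2674440.
Non-crossing handshake pairings of 2n people are counted by C_n; 28 people gives n = 14. So Z = C_14 = 2674440.
X + Y − Z = 4862 + 2674440 − 2674440 = 4862.

4862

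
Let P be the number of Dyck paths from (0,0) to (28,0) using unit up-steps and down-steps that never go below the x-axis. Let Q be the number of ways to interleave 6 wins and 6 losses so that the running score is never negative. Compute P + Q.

2674572

Dyck paths of semilength n (length 2n) are counted by C_n; here n = 14. So P = C_14 = 2674440.
Reading a vote for the leader as '(' and for the other as ')' turns such a sequence into a balanced string of 6 pairs, so the count is C_6. So Q = C_6 = 132.
P + Q = 2674440 + 132 = 2674572.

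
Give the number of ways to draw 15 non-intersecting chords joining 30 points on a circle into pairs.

Non-crossing perfect matchings of 2n points on a circle are counted by C_n; with 30 points, n = 15.
C_15 = C(30,15)/16 = 155117520/16 = 9694845.

9694845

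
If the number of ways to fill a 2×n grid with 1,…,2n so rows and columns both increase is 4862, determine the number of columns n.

9

Standard Young tableaux of shape 2×n are counted by C_n, and C_9 = 4862.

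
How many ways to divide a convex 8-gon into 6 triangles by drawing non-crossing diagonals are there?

132

The number of triangulations of an 8-gon is the Catalan number C_6 (index = sides − 2).
C_6 = C(12,6)/7 = 924/7 = 132.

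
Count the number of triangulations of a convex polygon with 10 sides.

1430

The number of triangulations of a 10-gon is the Catalan number C_8 (index = sides − 2).
C_8 = C(16,8)/9 = 12870/9 = 1430.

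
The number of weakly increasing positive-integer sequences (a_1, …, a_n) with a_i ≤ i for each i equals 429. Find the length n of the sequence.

Such sub-staircase sequences of length n are counted by C_n. The Catalan number equal to 429 is C_7.

7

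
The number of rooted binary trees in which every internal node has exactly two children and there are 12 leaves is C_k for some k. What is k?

11

A full binary tree with L leaves has L−1 internal nodes and is counted by C_{L−1}; L = 12 gives C_11.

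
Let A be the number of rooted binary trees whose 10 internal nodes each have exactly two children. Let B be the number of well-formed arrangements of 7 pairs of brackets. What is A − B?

16367

The number of full binary trees on 10 internal nodes is the Catalan number C_10. So A = C_10 = 16796.
With 7 pairs the number of balanced bracket strings is the Catalan number C_7. So B = C_7 = 429.
A − B = 16796 − 429 = 16367.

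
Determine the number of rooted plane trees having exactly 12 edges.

Rooted ordered trees with n edges are counted by C_n; here n = 12.
C_12 = C(24,12)/13 = 2704156/13 = 208012.

208012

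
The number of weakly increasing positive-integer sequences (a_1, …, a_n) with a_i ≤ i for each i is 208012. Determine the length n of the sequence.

Such sub-staircase sequences of length n are counted by C_n; 208012 = C_12.

12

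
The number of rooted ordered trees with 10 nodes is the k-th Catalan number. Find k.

9

Rooted ordered (plane) trees on m nodes have m−1 edges and are counted by C_{m−1}; m = 10 gives C_9.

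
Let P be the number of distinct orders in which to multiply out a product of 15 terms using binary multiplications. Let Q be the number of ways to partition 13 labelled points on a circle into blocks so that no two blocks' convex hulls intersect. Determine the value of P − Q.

1931540

Ways to associate a product of 15 factors correspond to binary trees on 15 leaves, so the count is C_14. So P = C_14 = 2674440.
The non-crossing partitions of [13] form a lattice of size C_13. So Q = C_13 = 742900.
P − Q = 2674440 − 742900 = 1931540.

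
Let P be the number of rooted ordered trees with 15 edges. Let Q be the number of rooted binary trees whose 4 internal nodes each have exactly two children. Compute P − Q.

9694831

A rooted plane tree with 15 edges has 16 nodes, and the count is C_15. So P = C_15 = 9694845.
The number of full binary trees on 4 internal nodes is the Catalan number C_4. So Q = C_4 = 14.
P − Q = 9694845 − 14 = 9694831.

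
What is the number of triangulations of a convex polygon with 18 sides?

The number of triangulations of an 18-gon is the Catalan number C_16 (index = sides − 2).
C_16 = 35357670.

35357670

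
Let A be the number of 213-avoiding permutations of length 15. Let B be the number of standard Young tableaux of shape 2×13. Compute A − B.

8951945

Permutations of [n] avoiding any single length-3 pattern are counted by C_n; here n = 15. So A = C_15 = 9694845.
Standard Young tableaux of shape 2×n are counted by C_n; here n = 13. So B = C_13 = 742900.
A − B = 9694845 − 742900 = 8951945.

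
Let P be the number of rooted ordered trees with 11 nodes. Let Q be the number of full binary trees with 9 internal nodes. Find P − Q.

Rooted ordered (plane) trees on m nodes have m−1 edges and are counted by C_{m−1}; m = 11 gives C_10. So P = C_10 = 16796.
Full binary trees with n internal nodes are counted by C_n; here n = 9. So Q = C_9 = 4862.
P − Q = 16796 − 4862 = 11934.

11934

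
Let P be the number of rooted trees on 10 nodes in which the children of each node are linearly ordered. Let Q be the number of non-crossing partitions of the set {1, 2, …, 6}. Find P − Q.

4730

A rooted plane tree on 10 nodes has 9 edges, and such trees are counted by C_9. So P = C_9 = 4862.
Non-crossing partitions of an n-element set are counted by C_n; here n = 6. So Q = C_6 = 132.
P − Q = 4862 − 132 = 4730.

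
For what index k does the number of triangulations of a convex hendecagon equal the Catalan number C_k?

A convex 11-gon is triangulated into 9 triangles, and the number of such triangulations is the Catalan number C_{11−2} = C_9.

9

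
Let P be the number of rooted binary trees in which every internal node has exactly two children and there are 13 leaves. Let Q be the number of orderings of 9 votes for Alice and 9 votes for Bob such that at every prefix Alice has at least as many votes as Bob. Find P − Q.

203150

A full binary tree with L leaves has L−1 internal nodes and is counted by C_{L−1}; L = 13 gives C_12. So P = C_12 = 208012.
Reading a vote for the leader as '(' and for the other as ')' turns such a sequence into a balanced string of 9 pairs, so the count is C_9. So Q = C_9 = 4862.
P − Q = 208012 − 4862 = 203150.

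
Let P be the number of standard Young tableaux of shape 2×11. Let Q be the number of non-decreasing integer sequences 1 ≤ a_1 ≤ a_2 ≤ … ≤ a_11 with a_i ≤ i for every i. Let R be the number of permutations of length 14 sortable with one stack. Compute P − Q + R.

By the hook-length formula (or a Dyck-path bijection), SYT of shape 2×11 number C_11. So P = C_11 = 58786.
Weakly increasing sequences with a_i ≤ i biject with Dyck paths of semilength 11, so there are C_11. So Q = C_11 = 58786.
By Knuth's characterisation, the stack-sortable permutations of length 14 are the 231-avoiders, numbering C_14. So R = C_14 = 2674440.
P − Q + R = 58786 − 58786 + 2674440 = 2674440.

2674440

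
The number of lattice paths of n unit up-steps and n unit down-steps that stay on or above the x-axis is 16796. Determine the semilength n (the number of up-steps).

10

Dyck paths of semilength n are counted by C_n. The Catalan number equal to 16796 is C_10.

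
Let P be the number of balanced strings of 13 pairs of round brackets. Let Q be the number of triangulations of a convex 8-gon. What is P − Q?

742768

A balanced arrangement of 13 bracket pairs is a Dyck word of semilength 13, so the count is C_13. So P = C_13 = 742900.
The number of triangulations of an 8-gon is the Catalan number C_6 (index = sides − 2). So Q = C_6 = 132.
P − Q = 742900 − 132 = 742768.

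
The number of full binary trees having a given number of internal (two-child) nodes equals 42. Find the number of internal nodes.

5

Full binary trees with n internal nodes are counted by C_n, and C_5 = 42.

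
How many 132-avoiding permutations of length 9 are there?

For any fixed pattern of length 3, the pattern-avoiding permutations of [9] number C_9.
C_9 = C(18,9)/10 = 48620/10 = 4862.

4862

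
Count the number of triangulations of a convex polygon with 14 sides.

The number of triangulations of a 14-gon is the Catalan number C_12 (index = sides − 2).
C_12 = 208012.

208012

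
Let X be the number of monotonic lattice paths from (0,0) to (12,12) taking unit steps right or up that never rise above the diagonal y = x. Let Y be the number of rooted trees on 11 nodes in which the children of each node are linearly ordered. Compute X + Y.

224808

Sub-diagonal monotone paths from (0,0) to (12,12) biject with Dyck paths of semilength 12, giving C_12. So X = C_12 = 208012.
A rooted plane tree on 11 nodes has 10 edges, and such trees are counted by C_10. So Y = C_10 = 16796.
X + Y = 208012 + 16796 = 224808.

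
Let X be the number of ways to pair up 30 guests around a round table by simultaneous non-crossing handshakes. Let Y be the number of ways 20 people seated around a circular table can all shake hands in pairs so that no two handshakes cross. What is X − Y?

With 30 = 2·15 people, non-crossing handshake pairings are non-crossing perfect matchings on a circle, counted by C_15. So X = C_15 = 9694845.
Non-crossing handshake pairings of 2n people are counted by C_n; 20 people gives n = 10. So Y = C_10 = 16796.
X − Y = 9694845 − 16796 = 9678049.

9678049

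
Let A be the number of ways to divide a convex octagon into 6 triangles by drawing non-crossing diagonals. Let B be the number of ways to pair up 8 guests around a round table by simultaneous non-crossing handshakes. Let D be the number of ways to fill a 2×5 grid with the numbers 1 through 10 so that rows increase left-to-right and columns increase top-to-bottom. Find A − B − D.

76

A convex 8-gon is triangulated into 6 triangles, and the number of such triangulations is the Catalan number C_{8−2} = C_6. So A = C_6 = 132.
Non-crossing handshake pairings of 2n people are counted by C_n; 8 people gives n = 4. So B = C_4 = 14.
Standard Young tableaux of shape 2×n are counted by C_n; here n = 5. So D = C_5 = 42.
A − B − D = 132 − 14 − 42 = 76.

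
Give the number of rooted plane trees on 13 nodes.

Rooted ordered (plane) trees on m nodes have m−1 edges and are counted by C_{m−1}; m = 13 gives C_12.
C_12 = C(24,12)/13 = 2704156/13 = 208012.

208012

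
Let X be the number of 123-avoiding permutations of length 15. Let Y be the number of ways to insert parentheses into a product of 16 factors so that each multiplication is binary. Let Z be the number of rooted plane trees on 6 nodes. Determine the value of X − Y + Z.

42

Permutations of [n] avoiding any single length-3 pattern are counted by C_n; here n = 15. So X = C_15 = 9694845.
Ways to associate a product of 16 factors correspond to binary trees on 16 leaves, so the count is C_15. So Y = C_15 = 9694845.
A rooted plane tree on 6 nodes has 5 edges, and such trees are counted by C_5. So Z = C_5 = 42.
X − Y + Z = 9694845 − 9694845 + 42 = 42.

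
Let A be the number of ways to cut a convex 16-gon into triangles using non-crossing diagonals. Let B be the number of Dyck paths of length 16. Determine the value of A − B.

2673010

The number of triangulations of a 16-gon is the Catalan number C_14 (index = sides − 2). So A = C_14 = 2674440.
Paths of 8 up- and 8 down-steps that never dip below the axis are Dyck paths; their count is C_8. So B = C_8 = 1430.
A − B = 2674440 − 1430 = 2673010.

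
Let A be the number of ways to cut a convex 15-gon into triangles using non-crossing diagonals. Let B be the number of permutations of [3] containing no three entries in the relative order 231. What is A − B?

A convex 15-gon is triangulated into 13 triangles, and the number of such triangulations is the Catalan number C_{15−2} = C_13. So A = C_13 = 742900.
Permutations of [n] avoiding any single length-3 pattern are counted by C_n; here n = 3. So B = C_3 = 5.
A − B = 742900 − 5 = 742895.

742895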